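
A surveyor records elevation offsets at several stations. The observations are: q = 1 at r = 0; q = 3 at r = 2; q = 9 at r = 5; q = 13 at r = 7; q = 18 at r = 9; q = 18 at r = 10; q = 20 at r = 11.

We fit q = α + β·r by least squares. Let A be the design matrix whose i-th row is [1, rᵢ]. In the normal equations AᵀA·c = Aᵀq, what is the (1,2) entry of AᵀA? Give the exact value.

44

Row 1 ↔ basis 1, column 2 ↔ basis r, so (AᵀA)_{1,2} = Σᵢ r = (1)·(0) + (1)·(2) + (1)·(5) + (1)·(7) + (1)·(9) + (1)·(10) + (1)·(11) = 44.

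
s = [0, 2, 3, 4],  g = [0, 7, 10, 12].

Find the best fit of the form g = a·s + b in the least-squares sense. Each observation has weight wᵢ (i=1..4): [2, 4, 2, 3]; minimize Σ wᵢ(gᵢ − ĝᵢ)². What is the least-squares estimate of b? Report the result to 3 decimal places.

b = 0.566

Normal-equation sums: Σwᵢ·s·s = 82, Σwᵢ·s = 26, Σwᵢ·1 = 11.
And Σwᵢ·s·g = 260, Σwᵢ·g = 84.
AᵀWA·[a, b]ᵀ = AᵀWg becomes [[82, 26]; [26, 11]]·[a, b]ᵀ = [260, 84]ᵀ.
Δ = 82·11 − 26² = 226.
a = (260·11 − 26·84)/226 = 338/113; b = (82·84 − 26·260)/226 = 64/113.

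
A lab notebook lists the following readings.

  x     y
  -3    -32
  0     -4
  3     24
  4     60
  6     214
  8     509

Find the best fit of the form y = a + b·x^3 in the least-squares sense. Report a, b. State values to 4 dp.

AᵀA·[a, b]ᵀ = Aᵀy reads: 6·a + 792·b = 771;  792·a + 314354·b = 312184.
(Σ1 = 6, Σx^3 = 792, Σx^3·x^3 = 314354, Σy = 771, Σx^3·y = 312184.)
Eliminating b: 314354·(row 1) − 792·(row 2) gives 1258860·a = 314354·771 − 792·312184 = -4882794, so a = -813799/209810.
Then b = (312184 − 792·(-813799/209810))/314354 = 105206/104905.

a = -3.8787, b = 1.0029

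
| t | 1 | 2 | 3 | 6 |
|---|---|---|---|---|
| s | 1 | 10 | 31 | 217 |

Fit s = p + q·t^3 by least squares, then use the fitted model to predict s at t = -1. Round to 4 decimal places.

ŝ = 0.9547

With design matrix X, XᵀX = [[4, 252]; [252, 47450]] and Xᵀs = [259, 47790]ᵀ.
Eliminating q: 47450·(row 1) − 252·(row 2) gives 126296·p = 47450·259 − 252·47790 = 246470, so p = 123235/63148.
Then q = (47790 − 252·(123235/63148))/47450 = 31473/31574.
At t = -1: ŝ = (123235/63148)·(1) + (31473/31574)·(-1) = 60289/63148.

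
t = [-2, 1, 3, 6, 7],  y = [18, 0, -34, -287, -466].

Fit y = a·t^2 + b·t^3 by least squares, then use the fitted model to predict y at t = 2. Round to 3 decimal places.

ŷ = -7.873

Normal-equation sums: Σt^2·t^2 = 3795, Σt^2·t^3 = 24795, Σt^3·t^3 = 165099.
Right-hand side: Σt^2·y = -33400, Σt^3·y = -222892.
XᵀX·[a, b]ᵀ = Xᵀy becomes [[3795, 24795]; [24795, 165099]]·[a, b]ᵀ = [-33400, -222892]ᵀ.
Δ = 3795·165099 − 24795² = 11758680.
a = ((-33400)·165099 − 24795·(-222892))/11758680 = 205009/195978; b = (3795·(-222892) − 24795·(-33400))/11758680 = -295369/195978.
At t = 2: ŷ = (205009/195978)·(4) + (-295369/195978)·(8) = -771458/97989.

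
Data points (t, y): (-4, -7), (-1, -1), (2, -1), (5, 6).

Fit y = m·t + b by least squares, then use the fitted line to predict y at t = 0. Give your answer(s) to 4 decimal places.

ŷ = -1.4000

AᵀA·[m, b]ᵀ = Aᵀy reads: 46·m + 2·b = 57;  2·m + 4·b = -3.
Eliminating b: 4·(row 1) − 2·(row 2) gives 180·m = 4·57 − 2·(-3) = 234, so m = 13/10.
Then b = ((-3) − 2·(13/10))/4 = -7/5.
At t = 0: ŷ = (13/10)·(0) + (-7/5)·(1) = -7/5.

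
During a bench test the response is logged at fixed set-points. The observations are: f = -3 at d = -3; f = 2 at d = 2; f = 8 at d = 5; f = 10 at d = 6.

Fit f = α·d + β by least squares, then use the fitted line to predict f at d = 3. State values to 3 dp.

f̂ = 4.969

Setting ∂/∂α … = 0 gives: 74·α + 10·β = 113;  10·α + 4·β = 17.
Eliminating β: 4·(row 1) − 10·(row 2) gives 196·α = 4·113 − 10·17 = 282, so α = 141/98.
Then β = (17 − 10·(141/98))/4 = 32/49.
At d = 3: f̂ = (141/98)·(3) + (32/49)·(1) = 487/98.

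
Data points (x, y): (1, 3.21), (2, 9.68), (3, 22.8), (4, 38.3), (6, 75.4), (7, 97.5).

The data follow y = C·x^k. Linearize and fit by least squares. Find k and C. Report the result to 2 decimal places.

Let Y = ln y. Fitting Y = k·ln x + ln C by least squares:
AᵀA = [[10.6062, 6.9157]; [6.9157, 6]], rhs = [26.7197, 19.1112]ᵀ  (here Σln x = 6.9157, Σ(ln x)² = 10.6062, Σln y = 19.1112, Σln x·ln y = 26.7197).
Solving (det = 15.8099): k = 1.78055, ln C = 1.13291, so C = exp(1.13291) = 3.10467.

k = 1.78, C = 3.10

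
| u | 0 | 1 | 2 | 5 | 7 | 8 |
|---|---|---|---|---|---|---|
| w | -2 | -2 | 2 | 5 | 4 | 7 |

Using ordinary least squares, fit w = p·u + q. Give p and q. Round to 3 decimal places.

Sums needed: Σu·u = 143, Σu = 23, Σ1 = 6.
Moment sums: Σu·w = 111, Σw = 14.
Normal equations: [[143, 23]; [23, 6]]·[p, q]ᵀ = [111, 14]ᵀ.
Eliminating q: 6·(row 1) − 23·(row 2) gives 329·p = 6·111 − 23·14 = 344, so p = 344/329.
Then q = (14 − 23·(344/329))/6 = -551/329.

p = 1.046, q = -1.675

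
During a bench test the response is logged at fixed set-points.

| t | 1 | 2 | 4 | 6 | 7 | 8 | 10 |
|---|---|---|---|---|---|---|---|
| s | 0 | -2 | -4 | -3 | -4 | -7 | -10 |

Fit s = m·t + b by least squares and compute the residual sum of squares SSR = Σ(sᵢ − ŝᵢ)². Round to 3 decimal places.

SSR = 10.529

The normal equations are: 270·m + 38·b = -222;  38·m + 7·b = -30.
Determinant 270·7 − 38² = 446.
m = ((-222)·7 − 38·(-30))/446 = -207/223; b = (270·(-30) − 38·(-222))/446 = 168/223.
Residuals: 39/223, -200/223, -232/223, 405/223, 389/223, -73/223, -328/223; SSR = 2348/223.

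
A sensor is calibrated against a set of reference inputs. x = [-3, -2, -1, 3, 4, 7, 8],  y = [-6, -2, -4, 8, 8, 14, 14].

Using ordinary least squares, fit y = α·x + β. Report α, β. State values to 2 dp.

Entries of MᵀM: Σx·x = 152, Σx = 16, Σ1 = 7.
Moment sums: Σx·y = 292, Σy = 32.
MᵀM·[α, β]ᵀ = Mᵀy becomes [[152, 16]; [16, 7]]·[α, β]ᵀ = [292, 32]ᵀ.
Eliminating β: 7·(row 1) − 16·(row 2) gives 808·α = 7·292 − 16·32 = 1532, so α = 383/202.
Then β = (32 − 16·(383/202))/7 = 24/101.

α = 1.90, β = 0.24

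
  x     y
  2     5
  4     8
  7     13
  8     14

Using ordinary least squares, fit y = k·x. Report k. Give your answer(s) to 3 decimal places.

The normal equations are: 133·k = 245.
k = 245/133 = 1.84211.

k = 1.842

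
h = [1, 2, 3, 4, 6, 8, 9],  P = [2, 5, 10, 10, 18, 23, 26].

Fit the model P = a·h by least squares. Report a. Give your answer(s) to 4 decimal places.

Setting ∂/∂a … = 0 gives: 211·a = 608.
(Σh·h = 211, Σh·P = 608.)
a = 608/211 = 2.88152.

a = 2.8815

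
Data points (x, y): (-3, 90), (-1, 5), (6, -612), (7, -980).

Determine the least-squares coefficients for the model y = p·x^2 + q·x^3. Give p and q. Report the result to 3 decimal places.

From the data, Σx^2·x^2 = 3779, Σx^2·x^3 = 24339, Σx^3·x^3 = 165035.
And Σx^2·y = -69237, Σx^3·y = -470767.
Normal equations: [[3779, 24339]; [24339, 165035]]·[p, q]ᵀ = [-69237, -470767]ᵀ.
Eliminating q: 165035·(row 1) − 24339·(row 2) gives 31280344·p = 165035·(-69237) − 24339·(-470767) = 31469718, so p = 15734859/15640172.
Then q = ((-470767) − 24339·(15734859/15640172))/165035 = -46934575/15640172.

p = 1.006, q = -3.001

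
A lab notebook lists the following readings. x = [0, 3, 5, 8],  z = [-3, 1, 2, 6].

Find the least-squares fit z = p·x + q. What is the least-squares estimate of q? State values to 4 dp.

Forming MᵀM = [[98, 16]; [16, 4]] and Mᵀz = [61, 6]ᵀ gives MᵀM·[p, q]ᵀ = Mᵀz.
Determinant 98·4 − 16² = 136.
p = (61·4 − 16·6)/136 = 37/34; q = (98·6 − 16·61)/136 = -97/34.

q = -2.8529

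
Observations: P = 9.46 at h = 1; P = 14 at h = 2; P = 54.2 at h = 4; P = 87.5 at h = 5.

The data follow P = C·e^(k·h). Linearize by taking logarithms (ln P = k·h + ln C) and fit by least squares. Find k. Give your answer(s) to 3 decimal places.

Taking logs, ln P = k·h + ln C, so regress ln P on h.
Over the data: Σh = 12.0000, Σ(h)² = 46.0000, Σln P = 13.3504, Σh·ln P = 45.8541.
Normal system: [[46.0000, 12.0000]; [12.0000, 4]]·[k, ln C]ᵀ = [45.8541, 13.3504]ᵀ.
Δ = 46.0000·4 − (12.0000)² = 40.0000; k = (45.8541·4 − 12.0000·13.3504)/40.0000 = 0.58028, ln C = (46.0000·13.3504 − 12.0000·45.8541)/40.0000 = 1.59679.

k = 0.580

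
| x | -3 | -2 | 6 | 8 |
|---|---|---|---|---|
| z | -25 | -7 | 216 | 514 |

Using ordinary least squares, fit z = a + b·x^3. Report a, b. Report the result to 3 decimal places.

From the data, Σ1 = 4, Σx^3 = 693, Σx^3·x^3 = 309593.
Moment sums: Σz = 698, Σx^3·z = 310555.
Determinant 4·309593 − 693² = 758123.
a = (698·309593 − 693·310555)/758123 = 881299/758123; b = (4·310555 − 693·698)/758123 = 758506/758123.

a = 1.162, b = 1.001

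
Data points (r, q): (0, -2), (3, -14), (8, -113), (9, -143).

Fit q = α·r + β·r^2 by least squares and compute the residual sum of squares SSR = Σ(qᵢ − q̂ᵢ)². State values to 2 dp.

Normal-equation sums: Σr·r = 154, Σr·r^2 = 1268, Σr^2·r^2 = 10738.
And Σr·q = -2233, Σr^2·q = -18941.
Determinant 154·10738 − 1268² = 45828.
α = ((-2233)·10738 − 1268·(-18941))/45828 = 6539/7638; β = (154·(-18941) − 1268·(-2233))/45828 = -14245/7638.
Residuals: -2, 276/1273, -621/1273, 460/1273; SSR = 5621/1273.

SSR = 4.42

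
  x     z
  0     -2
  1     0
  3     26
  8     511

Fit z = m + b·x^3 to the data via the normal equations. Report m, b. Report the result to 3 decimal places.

The normal system AᵀA·[m, b]ᵀ = Aᵀz is [[4, 540]; [540, 262874]]·[m, b]ᵀ = [535, 262334]ᵀ.
det = 4·262874 − 540² = 759896.
m = (535·262874 − 540·262334)/759896 = -511385/379948; b = (4·262334 − 540·535)/759896 = 190109/189974.

m = -1.346, b = 1.001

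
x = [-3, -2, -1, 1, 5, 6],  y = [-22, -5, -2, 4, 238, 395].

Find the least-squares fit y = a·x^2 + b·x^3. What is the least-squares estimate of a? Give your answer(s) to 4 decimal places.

a = 2.0056

The normal equations are: 2020·a + 10626·b = 19954;  10626·a + 63076·b = 115710.
Determinant 2020·63076 − 10626² = 14501644.
a = (19954·63076 − 10626·115710)/14501644 = 7271011/3625411; b = (2020·115710 − 10626·19954)/14501644 = 5425749/3625411.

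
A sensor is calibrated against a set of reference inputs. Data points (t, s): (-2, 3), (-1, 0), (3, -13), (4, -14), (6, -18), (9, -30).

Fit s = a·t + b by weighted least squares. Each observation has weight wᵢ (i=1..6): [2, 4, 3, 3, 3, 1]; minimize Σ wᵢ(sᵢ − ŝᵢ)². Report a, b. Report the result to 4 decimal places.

a = -2.8040, b = -2.9276

Forming XᵀWX = [[276, 40]; [40, 16]] and XᵀWs = [-891, -159]ᵀ gives XᵀWX·[a, b]ᵀ = XᵀWs.
Eliminating b: 16·(row 1) − 40·(row 2) gives 2816·a = 16·(-891) − 40·(-159) = -7896, so a = -987/352.
Then b = ((-159) − 40·(-987/352))/16 = -2061/704.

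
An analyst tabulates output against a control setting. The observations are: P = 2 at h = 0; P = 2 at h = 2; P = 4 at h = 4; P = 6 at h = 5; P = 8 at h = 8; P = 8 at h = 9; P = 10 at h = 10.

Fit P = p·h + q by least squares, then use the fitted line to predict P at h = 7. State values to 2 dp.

From the data, Σh·h = 290, Σh = 38, Σ1 = 7.
For MᵀP: Σh·P = 286, ΣP = 40.
MᵀM·[p, q]ᵀ = MᵀP becomes [[290, 38]; [38, 7]]·[p, q]ᵀ = [286, 40]ᵀ.
Eliminating q: 7·(row 1) − 38·(row 2) gives 586·p = 7·286 − 38·40 = 482, so p = 241/293.
Then q = (40 − 38·(241/293))/7 = 366/293.
At h = 7: P̂ = (241/293)·(7) + (366/293)·(1) = 2053/293.

P̂ = 7.01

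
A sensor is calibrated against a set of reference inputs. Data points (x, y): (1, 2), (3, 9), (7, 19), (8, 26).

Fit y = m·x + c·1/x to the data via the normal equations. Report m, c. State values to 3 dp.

m = 3.042, c = -1.050

Normal-equation sums: Σx·x = 123, Σx·1/x = 4, Σ1/x·1/x = 32377/28224.
And Σx·y = 370, Σ1/x·y = 307/28.
So AᵀA·[m, c]ᵀ = Aᵀy: [[123, 4]; [4, 32377/28224]]·[m, c]ᵀ = [370, 307/28]ᵀ.
Δ = 123·(32377/28224) − 4² = 1176929/9408.
m = (370·(32377/28224) − 4·(307/28))/(1176929/9408) = 826282/271599; c = (123·(307/28) − 4·370)/(1176929/9408) = -95088/90533.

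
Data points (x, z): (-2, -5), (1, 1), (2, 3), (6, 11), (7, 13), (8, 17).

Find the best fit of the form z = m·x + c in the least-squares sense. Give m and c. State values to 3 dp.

The normal system MᵀM·[m, c]ᵀ = Mᵀz is [[158, 22]; [22, 6]]·[m, c]ᵀ = [310, 40]ᵀ.
Δ = 158·6 − 22² = 464.
m = (310·6 − 22·40)/464 = 245/116; c = (158·40 − 22·310)/464 = -125/116.

m = 2.112, c = -1.078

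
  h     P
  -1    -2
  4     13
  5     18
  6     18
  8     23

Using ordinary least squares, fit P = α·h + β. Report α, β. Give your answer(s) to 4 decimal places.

The normal equations are: 142·α + 22·β = 436;  22·α + 5·β = 70.
(Σh·h = 142, Σh = 22, Σ1 = 5, Σh·P = 436, ΣP = 70.)
Eliminating β: 5·(row 1) − 22·(row 2) gives 226·α = 5·436 − 22·70 = 640, so α = 320/113.
Then β = (70 − 22·(320/113))/5 = 174/113.

α = 2.8319, β = 1.5398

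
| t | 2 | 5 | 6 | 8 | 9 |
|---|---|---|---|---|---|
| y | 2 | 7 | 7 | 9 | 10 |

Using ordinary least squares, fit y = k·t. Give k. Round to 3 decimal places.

Compute the Gram sums: Σt·t = 210.
And Σt·y = 243.
Normal equations: [[210]]·[k]ᵀ = [243]ᵀ.
k = 243/210 = 1.15714.

k = 1.157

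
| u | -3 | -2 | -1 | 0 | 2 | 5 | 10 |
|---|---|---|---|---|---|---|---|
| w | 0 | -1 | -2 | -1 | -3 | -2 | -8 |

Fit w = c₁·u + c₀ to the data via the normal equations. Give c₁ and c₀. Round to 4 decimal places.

Sums needed: Σu·u = 143, Σu = 11, Σ1 = 7.
And Σu·w = -92, Σw = -17.
So XᵀX·[c₁, c₀]ᵀ = Xᵀw: [[143, 11]; [11, 7]]·[c₁, c₀]ᵀ = [-92, -17]ᵀ.
Eliminating c₀: 7·(row 1) − 11·(row 2) gives 880·c₁ = 7·(-92) − 11·(-17) = -457, so c₁ = -457/880.
Then c₀ = ((-17) − 11·(-457/880))/7 = -129/80.

c₁ = -0.5193, c₀ = -1.6125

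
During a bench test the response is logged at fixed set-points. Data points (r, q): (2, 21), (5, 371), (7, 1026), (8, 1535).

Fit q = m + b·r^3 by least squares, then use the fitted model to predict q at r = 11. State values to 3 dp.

q̂ = 3994.917

Compute the Gram sums: Σ1 = 4, Σr^3 = 988, Σr^3·r^3 = 395482.
For Xᵀq: Σq = 2953, Σr^3·q = 1184381.
So XᵀX·[m, b]ᵀ = Xᵀq: [[4, 988]; [988, 395482]]·[m, b]ᵀ = [2953, 1184381]ᵀ.
det = 4·395482 − 988² = 605784.
m = (2953·395482 − 988·1184381)/605784 = -1155041/302892; b = (4·1184381 − 988·2953)/605784 = 227495/75723.
At r = 11: q̂ = (-1155041/302892)·(1) + (227495/75723)·(1331) = 1210028339/302892.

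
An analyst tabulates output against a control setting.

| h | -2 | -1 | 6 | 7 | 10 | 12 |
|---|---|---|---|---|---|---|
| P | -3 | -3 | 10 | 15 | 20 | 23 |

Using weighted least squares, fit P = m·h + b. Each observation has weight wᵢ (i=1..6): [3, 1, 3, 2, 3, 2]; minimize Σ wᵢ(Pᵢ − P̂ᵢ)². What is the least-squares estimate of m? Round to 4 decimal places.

m = 1.9213

With design matrix X, XᵀWX = [[807, 79]; [79, 14]] and XᵀWP = [1563, 154]ᵀ.
Determinant 807·14 − 79² = 5057.
m = (1563·14 − 79·154)/5057 = 9716/5057; b = (807·154 − 79·1563)/5057 = 801/5057.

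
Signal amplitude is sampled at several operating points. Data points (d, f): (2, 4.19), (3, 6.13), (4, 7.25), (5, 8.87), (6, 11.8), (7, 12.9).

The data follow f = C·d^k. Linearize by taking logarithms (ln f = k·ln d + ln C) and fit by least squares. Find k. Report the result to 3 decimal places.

k = 0.899

Let Y = ln f. Fitting Y = k·ln d + ln C by least squares:
Over the data: Σln d = 8.5252, Σ(ln d)² = 13.1965, Σln f = 12.4349, Σln d·ln f = 18.6426.
Normal system: [[13.1965, 8.5252]; [8.5252, 6]]·[k, ln C]ᵀ = [18.6426, 12.4349]ᵀ.
Δ = 13.1965·6 − (8.5252)² = 6.5005; k = (18.6426·6 − 8.5252·12.4349)/6.5005 = 0.89931, ln C = (13.1965·12.4349 − 8.5252·18.6426)/6.5005 = 0.79469.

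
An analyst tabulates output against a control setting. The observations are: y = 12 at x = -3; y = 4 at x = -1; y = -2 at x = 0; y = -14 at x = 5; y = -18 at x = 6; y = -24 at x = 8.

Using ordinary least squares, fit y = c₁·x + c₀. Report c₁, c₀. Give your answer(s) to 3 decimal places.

Compute the Gram sums: Σx·x = 135, Σx = 15, Σ1 = 6.
For Aᵀy: Σx·y = -410, Σy = -42.
Eliminating c₀: 6·(row 1) − 15·(row 2) gives 585·c₁ = 6·(-410) − 15·(-42) = -1830, so c₁ = -122/39.
Then c₀ = ((-42) − 15·(-122/39))/6 = 32/39.

c₁ = -3.128, c₀ = 0.821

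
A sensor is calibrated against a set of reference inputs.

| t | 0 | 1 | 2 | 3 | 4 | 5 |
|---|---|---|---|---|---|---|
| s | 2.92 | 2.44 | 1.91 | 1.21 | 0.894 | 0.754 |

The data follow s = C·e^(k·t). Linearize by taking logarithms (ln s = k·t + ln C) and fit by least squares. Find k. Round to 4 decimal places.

k = -0.2925

With ln sᵢ as the transformed response and tᵢ as the regressor:
XᵀX = [[55.0000, 15.0000]; [15.0000, 6]], rhs = [0.8981, 2.4069]ᵀ  (here Σt = 15.0000, Σ(t)² = 55.0000, Σln s = 2.4069, Σt·ln s = 0.8981).
Δ = 55.0000·6 − (15.0000)² = 105.0000; k = (0.8981·6 − 15.0000·2.4069)/105.0000 = -0.29252, ln C = (55.0000·2.4069 − 15.0000·0.8981)/105.0000 = 1.13246.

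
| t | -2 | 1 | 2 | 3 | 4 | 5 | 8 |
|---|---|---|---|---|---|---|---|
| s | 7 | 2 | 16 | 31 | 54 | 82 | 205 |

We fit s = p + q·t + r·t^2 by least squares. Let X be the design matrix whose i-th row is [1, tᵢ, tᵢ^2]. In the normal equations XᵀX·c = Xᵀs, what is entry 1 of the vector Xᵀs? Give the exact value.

Entry 1 ↔ basis 1, so (Xᵀs)_{1} = Σᵢ sᵢ = (1)·(7) + (1)·(2) + (1)·(16) + (1)·(31) + (1)·(54) + (1)·(82) + (1)·(205) = 397.

397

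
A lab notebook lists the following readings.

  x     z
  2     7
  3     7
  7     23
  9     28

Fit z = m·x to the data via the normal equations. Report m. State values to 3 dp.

m = 3.133

With design matrix M, MᵀM = [[143]] and Mᵀz = [448]ᵀ.
m = 448/143 = 3.13287.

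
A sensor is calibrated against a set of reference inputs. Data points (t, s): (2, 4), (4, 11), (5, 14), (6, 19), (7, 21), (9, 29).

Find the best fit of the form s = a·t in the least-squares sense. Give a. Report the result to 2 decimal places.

a = 3.05

Setting ∂/∂a … = 0 gives: 211·a = 644.
a = 644/211 = 3.05213.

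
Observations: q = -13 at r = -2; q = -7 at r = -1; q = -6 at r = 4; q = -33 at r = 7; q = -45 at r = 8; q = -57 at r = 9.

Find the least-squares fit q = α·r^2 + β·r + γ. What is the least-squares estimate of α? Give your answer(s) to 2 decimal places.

From the data, Σr^2·r^2 = 13331, Σr^2·r = 1639, Σr^2 = 215, Σr·r = 215, Σr = 25, Σ1 = 6.
For Aᵀq: Σr^2·q = -9269, Σr·q = -1095, Σq = -161.
Row-reducing yields α = -31145/30576, β = 1009/336, γ = -14501/5096.

α = -1.02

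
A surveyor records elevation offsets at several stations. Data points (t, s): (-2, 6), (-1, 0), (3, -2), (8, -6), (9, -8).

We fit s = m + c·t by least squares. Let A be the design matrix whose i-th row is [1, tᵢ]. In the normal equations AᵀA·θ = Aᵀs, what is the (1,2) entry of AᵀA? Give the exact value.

17

Row 1 ↔ basis 1, column 2 ↔ basis t, so (AᵀA)_{1,2} = Σᵢ t = (1)·(-2) + (1)·(-1) + (1)·(3) + (1)·(8) + (1)·(9) = 17.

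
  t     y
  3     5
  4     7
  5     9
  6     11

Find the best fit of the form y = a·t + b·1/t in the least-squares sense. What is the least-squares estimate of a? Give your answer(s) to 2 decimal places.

a = 1.89

From the data, Σt·t = 86, Σt·1/t = 4, Σ1/t·1/t = 869/3600.
And Σt·y = 154, Σ1/t·y = 141/20.
Normal equations: [[86, 4]; [4, 869/3600]]·[a, b]ᵀ = [154, 141/20]ᵀ.
Δ = 86·(869/3600) − 4² = 8567/1800.
a = (154·(869/3600) − 4·(141/20))/(8567/1800) = 16153/8567; b = (86·(141/20) − 4·154)/(8567/1800) = -17460/8567.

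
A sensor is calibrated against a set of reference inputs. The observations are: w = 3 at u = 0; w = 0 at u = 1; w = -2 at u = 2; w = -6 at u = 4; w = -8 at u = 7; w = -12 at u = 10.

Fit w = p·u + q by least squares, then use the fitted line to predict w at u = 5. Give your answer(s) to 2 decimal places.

Sums needed: Σu·u = 170, Σu = 24, Σ1 = 6.
Moment sums: Σu·w = -204, Σw = -25.
Eliminating q: 6·(row 1) − 24·(row 2) gives 444·p = 6·(-204) − 24·(-25) = -624, so p = -52/37.
Then q = ((-25) − 24·(-52/37))/6 = 323/222.
At u = 5: ŵ = (-52/37)·(5) + (323/222)·(1) = -1237/222.

ŵ = -5.57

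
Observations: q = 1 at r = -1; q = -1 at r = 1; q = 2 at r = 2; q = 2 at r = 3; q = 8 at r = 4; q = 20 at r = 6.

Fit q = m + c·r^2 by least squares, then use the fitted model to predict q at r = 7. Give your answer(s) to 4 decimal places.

q̂ = 26.9843

From the data, Σ1 = 6, Σr^2 = 67, Σr^2·r^2 = 1651.
For Mᵀq: Σq = 32, Σr^2·q = 874.
Normal equations: [[6, 67]; [67, 1651]]·[m, c]ᵀ = [32, 874]ᵀ.
Eliminating c: 1651·(row 1) − 67·(row 2) gives 5417·m = 1651·32 − 67·874 = -5726, so m = -5726/5417.
Then c = (874 − 67·(-5726/5417))/1651 = 3100/5417.
At r = 7: q̂ = (-5726/5417)·(1) + (3100/5417)·(49) = 146174/5417.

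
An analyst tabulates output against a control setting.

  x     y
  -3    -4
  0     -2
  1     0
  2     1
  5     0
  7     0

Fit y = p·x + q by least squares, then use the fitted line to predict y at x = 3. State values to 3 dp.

ŷ = -0.458

MᵀM·[p, q]ᵀ = Mᵀy reads: 88·p + 12·q = 14;  12·p + 6·q = -5.
Eliminating q: 6·(row 1) − 12·(row 2) gives 384·p = 6·14 − 12·(-5) = 144, so p = 3/8.
Then q = ((-5) − 12·(3/8))/6 = -19/12.
At x = 3: ŷ = (3/8)·(3) + (-19/12)·(1) = -11/24.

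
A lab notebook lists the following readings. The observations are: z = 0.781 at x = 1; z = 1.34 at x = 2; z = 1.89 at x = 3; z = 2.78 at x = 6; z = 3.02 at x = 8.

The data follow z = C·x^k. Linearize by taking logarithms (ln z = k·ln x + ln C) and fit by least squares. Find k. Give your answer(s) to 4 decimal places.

k = 0.6589

Taking logs, ln z = k·ln x + ln C, so regress ln z on ln x.
AᵀA = [[9.2219, 5.6630]; [5.6630, 5]], rhs = [5.0325, 2.8098]ᵀ  (here Σln x = 5.6630, Σ(ln x)² = 9.2219, Σln z = 2.8098, Σln x·ln z = 5.0325).
Slope k = (n·Σln x·ln z − Σln x·Σln z)/(n·Σ(ln x)² − (Σln x)²) = (5·5.0325 − 5.6630·2.8098)/14.0403 = 0.65889; ln C = (Σln z − k·Σln x)/n = -0.18429.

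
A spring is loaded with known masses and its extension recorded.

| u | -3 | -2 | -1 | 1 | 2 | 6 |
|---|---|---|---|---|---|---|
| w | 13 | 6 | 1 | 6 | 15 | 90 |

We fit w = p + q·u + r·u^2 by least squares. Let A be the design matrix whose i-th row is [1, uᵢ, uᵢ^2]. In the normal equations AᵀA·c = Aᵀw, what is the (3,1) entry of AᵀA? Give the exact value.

55

Row 3 ↔ basis u^2, column 1 ↔ basis 1, so (AᵀA)_{3,1} = Σᵢ u^2 = (9)·(1) + (4)·(1) + (1)·(1) + (1)·(1) + (4)·(1) + (36)·(1) = 55.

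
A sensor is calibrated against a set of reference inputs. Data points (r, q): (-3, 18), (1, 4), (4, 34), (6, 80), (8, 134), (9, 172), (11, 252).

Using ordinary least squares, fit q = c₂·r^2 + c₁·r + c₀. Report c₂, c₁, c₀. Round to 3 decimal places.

c₂ = 2.026, c₁ = 0.569, c₀ = 1.298

From the data, Σr^2·r^2 = 26932, Σr^2·r = 2826, Σr^2 = 328, Σr·r = 328, Σr = 36, Σ1 = 7.
Moment sums: Σr^2·q = 56590, Σr·q = 5958, Σq = 694.
XᵀX·[c₂, c₁, c₀]ᵀ = Xᵀq becomes [[26932, 2826, 328]; [2826, 328, 36]; [328, 36, 7]]·[c₂, c₁, c₀]ᵀ = [56590, 5958, 694]ᵀ.
Inverting the 3×3 Gram matrix, [c₂, c₁, c₀]ᵀ = [418533/206611, 117567/206611, 268114/206611]ᵀ.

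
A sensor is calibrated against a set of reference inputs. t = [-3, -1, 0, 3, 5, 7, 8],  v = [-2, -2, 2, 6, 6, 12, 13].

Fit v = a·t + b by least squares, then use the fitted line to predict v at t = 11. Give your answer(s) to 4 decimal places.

The normal equations are: 157·a + 19·b = 244;  19·a + 7·b = 35.
(Σt·t = 157, Σt = 19, Σ1 = 7, Σt·v = 244, Σv = 35.)
Eliminating b: 7·(row 1) − 19·(row 2) gives 738·a = 7·244 − 19·35 = 1043, so a = 1043/738.
Then b = (35 − 19·(1043/738))/7 = 859/738.
At t = 11: v̂ = (1043/738)·(11) + (859/738)·(1) = 6166/369.

v̂ = 16.7100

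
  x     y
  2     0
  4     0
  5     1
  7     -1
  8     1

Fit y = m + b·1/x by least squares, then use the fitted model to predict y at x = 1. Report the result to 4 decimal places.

ŷ = -0.3056

Forming MᵀM = [[5, 341/280]; [341/280, 30461/78400]] and Mᵀy = [1, 51/280]ᵀ gives MᵀM·[m, b]ᵀ = Mᵀy.
Δ = 5·(30461/78400) − (341/280)² = 4503/9800.
m = (1·(30461/78400) − (341/280)·(51/280))/(4503/9800) = 6535/18012; b = (5·(51/280) − (341/280)·1)/(4503/9800) = -3010/4503.
At x = 1: ŷ = (6535/18012)·(1) + (-3010/4503)·(1) = -1835/6004.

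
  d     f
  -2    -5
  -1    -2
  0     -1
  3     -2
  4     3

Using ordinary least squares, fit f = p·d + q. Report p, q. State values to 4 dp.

p = 0.8806, q = -2.1045

XᵀX·[p, q]ᵀ = Xᵀf reads: 30·p + 4·q = 18;  4·p + 5·q = -7.
Determinant 30·5 − 4² = 134.
p = (18·5 − 4·(-7))/134 = 59/67; q = (30·(-7) − 4·18)/134 = -141/67.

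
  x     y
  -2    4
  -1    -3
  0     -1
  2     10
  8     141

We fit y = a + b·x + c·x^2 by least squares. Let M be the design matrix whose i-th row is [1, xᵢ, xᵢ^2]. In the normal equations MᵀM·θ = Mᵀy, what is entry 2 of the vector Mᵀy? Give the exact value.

Entry 2 ↔ basis x, so (Mᵀy)_{2} = Σᵢ (x)·yᵢ = (-2)·(4) + (-1)·(-3) + (0)·(-1) + (2)·(10) + (8)·(141) = 1143.

1143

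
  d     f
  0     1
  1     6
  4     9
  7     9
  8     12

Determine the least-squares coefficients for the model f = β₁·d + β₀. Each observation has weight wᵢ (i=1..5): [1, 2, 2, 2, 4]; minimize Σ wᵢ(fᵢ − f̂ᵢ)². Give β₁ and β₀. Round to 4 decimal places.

β₁ = 0.9735, β₀ = 3.8622

Compute the Gram sums: Σwᵢ·d·d = 388, Σwᵢ·d = 56, Σwᵢ·1 = 11.
Moment sums: Σwᵢ·d·f = 594, Σwᵢ·f = 97.
Normal equations: [[388, 56]; [56, 11]]·[β₁, β₀]ᵀ = [594, 97]ᵀ.
det = 388·11 − 56² = 1132.
β₁ = (594·11 − 56·97)/1132 = 551/566; β₀ = (388·97 − 56·594)/1132 = 1093/283.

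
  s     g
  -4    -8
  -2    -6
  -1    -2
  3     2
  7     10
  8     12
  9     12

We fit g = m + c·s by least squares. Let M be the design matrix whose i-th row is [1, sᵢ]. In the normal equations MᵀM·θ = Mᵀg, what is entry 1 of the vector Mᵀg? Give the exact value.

Entry 1 ↔ basis 1, so (Mᵀg)_{1} = Σᵢ gᵢ = (1)·(-8) + (1)·(-6) + (1)·(-2) + (1)·(2) + (1)·(10) + (1)·(12) + (1)·(12) = 20.

20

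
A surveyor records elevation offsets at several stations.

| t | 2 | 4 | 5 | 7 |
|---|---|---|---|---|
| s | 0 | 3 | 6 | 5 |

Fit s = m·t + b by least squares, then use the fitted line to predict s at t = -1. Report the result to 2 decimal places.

Normal-equation sums: Σt·t = 94, Σt = 18, Σ1 = 4.
Moment sums: Σt·s = 77, Σs = 14.
det = 94·4 − 18² = 52.
m = (77·4 − 18·14)/52 = 14/13; b = (94·14 − 18·77)/52 = -35/26.
At t = -1: ŝ = (14/13)·(-1) + (-35/26)·(1) = -63/26.

ŝ = -2.42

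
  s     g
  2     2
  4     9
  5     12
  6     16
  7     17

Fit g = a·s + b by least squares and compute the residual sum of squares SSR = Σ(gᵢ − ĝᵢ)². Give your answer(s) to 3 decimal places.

Forming MᵀM = [[130, 24]; [24, 5]] and Mᵀg = [315, 56]ᵀ gives MᵀM·[a, b]ᵀ = Mᵀg.
Δ = 130·5 − 24² = 74.
a = (315·5 − 24·56)/74 = 231/74; b = (130·56 − 24·315)/74 = -140/37.
Residuals: -17/37, 11/37, 13/74, 39/37, -79/74; SSR = 191/74.

SSR = 2.581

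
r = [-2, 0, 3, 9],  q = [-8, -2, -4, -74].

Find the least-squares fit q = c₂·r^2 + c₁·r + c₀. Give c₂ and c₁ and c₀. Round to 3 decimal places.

The normal equations are: 6658·c₂ + 748·c₁ + 94·c₀ = -6062;  748·c₂ + 94·c₁ + 10·c₀ = -662;  94·c₂ + 10·c₁ + 4·c₀ = -88.
(Σr^2·r^2 = 6658, Σr^2·r = 748, Σr^2 = 94, Σr·r = 94, Σr = 10, Σ1 = 4, Σr^2·q = -6062, Σr·q = -662, Σq = -88.)
Solving the 3×3 system (Gaussian elimination) gives c₂ = -4070/3651, c₁ = 6872/3651, c₀ = -619/1217.

c₂ = -1.115, c₁ = 1.882, c₀ = -0.509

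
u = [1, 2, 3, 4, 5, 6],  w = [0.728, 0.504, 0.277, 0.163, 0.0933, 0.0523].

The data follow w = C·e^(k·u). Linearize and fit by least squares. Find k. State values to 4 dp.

Linearized form: ln w = k·u + ln C. From the 6 transformed points,
AᵀA = [[91.0000, 21.0000]; [21.0000, 6]], rhs = [-42.3593, -9.4231]ᵀ  (here Σu = 21.0000, Σ(u)² = 91.0000, Σln w = -9.4231, Σu·ln w = -42.3593).
Solving (det = 105.0000): k = -0.53592, ln C = 0.30519.

k = -0.5359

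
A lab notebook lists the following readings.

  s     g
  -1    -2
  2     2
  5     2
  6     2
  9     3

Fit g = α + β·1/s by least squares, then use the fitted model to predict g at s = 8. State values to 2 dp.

MᵀM·[α, β]ᵀ = Mᵀg reads: 5·α + (-1/45)·β = 7;  (-1/45)·α + (5387/4050)·β = 61/15.
Eliminating β: (5387/4050)·(row 1) − (-1/45)·(row 2) gives (26933/4050)·α = (5387/4050)·7 − (-1/45)·(61/15) = 1523/162, so α = 38075/26933.
Then β = ((61/15) − (-1/45)·(38075/26933))/(5387/4050) = 82980/26933.
At s = 8: ĝ = (38075/26933)·(1) + (82980/26933)·(1/8) = 96895/53866.

ĝ = 1.80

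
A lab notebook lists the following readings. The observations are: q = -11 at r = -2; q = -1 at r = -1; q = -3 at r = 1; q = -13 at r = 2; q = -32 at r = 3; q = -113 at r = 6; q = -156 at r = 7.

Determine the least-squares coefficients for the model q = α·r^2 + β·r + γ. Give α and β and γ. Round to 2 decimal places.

Forming XᵀX = [[3812, 586, 104]; [586, 104, 16]; [104, 16, 7]] and Xᵀq = [-12100, -1872, -329]ᵀ gives XᵀX·[α, β, γ]ᵀ = Xᵀq.
Solving the 3×3 system (Gaussian elimination) gives α = -168376/55209, β = -47326/55209, γ = 4979/18403.

α = -3.05, β = -0.86, γ = 0.27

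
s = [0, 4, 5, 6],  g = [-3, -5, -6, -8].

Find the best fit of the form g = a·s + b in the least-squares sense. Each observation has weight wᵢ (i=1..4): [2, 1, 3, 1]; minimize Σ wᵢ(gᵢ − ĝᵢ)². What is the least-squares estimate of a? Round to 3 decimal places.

a = -0.686

From the data, Σwᵢ·s·s = 127, Σwᵢ·s = 25, Σwᵢ·1 = 7.
For XᵀWg: Σwᵢ·s·g = -158, Σwᵢ·g = -37.
XᵀWX·[a, b]ᵀ = XᵀWg becomes [[127, 25]; [25, 7]]·[a, b]ᵀ = [-158, -37]ᵀ.
Determinant 127·7 − 25² = 264.
a = ((-158)·7 − 25·(-37))/264 = -181/264; b = (127·(-37) − 25·(-158))/264 = -749/264.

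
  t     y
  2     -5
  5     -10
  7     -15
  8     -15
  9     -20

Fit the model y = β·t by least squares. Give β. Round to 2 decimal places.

β = -2.09

The normal system MᵀM·[β]ᵀ = Mᵀy is [[223]]·[β]ᵀ = [-465]ᵀ.
Hence β = -465 / 223 ≈ -2.0852.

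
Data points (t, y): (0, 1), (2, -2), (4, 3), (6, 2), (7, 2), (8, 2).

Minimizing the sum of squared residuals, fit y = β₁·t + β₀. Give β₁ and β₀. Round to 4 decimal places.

β₁ = 0.2947, β₀ = 0.0070

Entries of AᵀA: Σt·t = 169, Σt = 27, Σ1 = 6.
And Σt·y = 50, Σy = 8.
Normal equations: [[169, 27]; [27, 6]]·[β₁, β₀]ᵀ = [50, 8]ᵀ.
Eliminating β₀: 6·(row 1) − 27·(row 2) gives 285·β₁ = 6·50 − 27·8 = 84, so β₁ = 28/95.
Then β₀ = (8 − 27·(28/95))/6 = 2/285.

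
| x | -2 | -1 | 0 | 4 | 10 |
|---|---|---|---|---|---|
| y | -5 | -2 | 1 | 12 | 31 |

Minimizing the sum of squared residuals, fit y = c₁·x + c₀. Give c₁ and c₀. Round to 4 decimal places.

c₁ = 2.9814, c₀ = 0.8409

Normal-equation sums: Σx·x = 121, Σx = 11, Σ1 = 5.
Right-hand side: Σx·y = 370, Σy = 37.
Δ = 121·5 − 11² = 484.
c₁ = (370·5 − 11·37)/484 = 1443/484; c₀ = (121·37 − 11·370)/484 = 37/44.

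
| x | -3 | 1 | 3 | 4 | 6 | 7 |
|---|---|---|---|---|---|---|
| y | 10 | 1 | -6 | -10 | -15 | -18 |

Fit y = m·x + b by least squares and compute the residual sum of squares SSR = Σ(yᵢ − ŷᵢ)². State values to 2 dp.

SSR = 4.11

Setting ∂/∂m … = 0 gives: 120·m + 18·b = -303;  18·m + 6·b = -38.
Determinant 120·6 − 18² = 396.
m = ((-303)·6 − 18·(-38))/396 = -63/22; b = (120·(-38) − 18·(-303))/396 = 149/66.
Residuals: -28/33, 53/33, 1/3, -53/66, -5/66, -7/33; SSR = 271/66.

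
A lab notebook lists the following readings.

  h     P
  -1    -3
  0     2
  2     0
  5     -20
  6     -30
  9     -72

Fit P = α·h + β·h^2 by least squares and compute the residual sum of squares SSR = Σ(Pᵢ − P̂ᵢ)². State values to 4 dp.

SSR = 7.3865

AᵀA·[α, β]ᵀ = AᵀP reads: 147·α + 1077·β = -925;  1077·α + 8499·β = -7415.
(Σh·h = 147, Σh·h^2 = 1077, Σh^2·h^2 = 8499, Σh·P = -925, Σh^2·P = -7415.)
Determinant 147·8499 − 1077² = 89424.
α = ((-925)·8499 − 1077·(-7415))/89424 = 3455/2484; β = (147·(-7415) − 1077·(-925))/89424 = -2605/2484.
Residuals: -116/207, 2, 65/46, -305/414, -245/414, 59/138; SSR = 1529/207.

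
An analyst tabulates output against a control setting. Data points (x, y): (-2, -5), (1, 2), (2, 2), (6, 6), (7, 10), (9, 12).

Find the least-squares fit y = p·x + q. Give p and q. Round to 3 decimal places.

p = 1.457, q = -1.084

From the data, Σx·x = 175, Σx = 23, Σ1 = 6.
Right-hand side: Σx·y = 230, Σy = 27.
det = 175·6 − 23² = 521.
p = (230·6 − 23·27)/521 = 759/521; q = (175·27 − 23·230)/521 = -565/521.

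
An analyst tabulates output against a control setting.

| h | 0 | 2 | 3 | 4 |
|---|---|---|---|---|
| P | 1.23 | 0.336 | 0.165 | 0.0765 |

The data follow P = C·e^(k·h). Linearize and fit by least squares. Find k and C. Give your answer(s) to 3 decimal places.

k = -0.691, C = 1.271

Taking logs, ln P = k·h + ln C, so regress ln P on h.
XᵀX = [[29.0000, 9.0000]; [9.0000, 4]], rhs = [-17.8686, -5.2559]ᵀ  (here Σh = 9.0000, Σ(h)² = 29.0000, Σln P = -5.2559, Σh·ln P = -17.8686).
Slope k = (n·Σh·ln P − Σh·Σln P)/(n·Σ(h)² − (Σh)²) = (4·-17.8686 − 9.0000·-5.2559)/35.0000 = -0.69060; ln C = (Σln P − k·Σh)/n = 0.23988, so C = exp(0.23988) = 1.27110.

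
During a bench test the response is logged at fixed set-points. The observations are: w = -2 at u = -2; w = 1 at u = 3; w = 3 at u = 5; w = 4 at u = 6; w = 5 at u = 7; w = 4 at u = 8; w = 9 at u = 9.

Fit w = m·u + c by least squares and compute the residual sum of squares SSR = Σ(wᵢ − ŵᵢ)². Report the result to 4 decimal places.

Sums needed: Σu·u = 268, Σu = 36, Σ1 = 7.
Moment sums: Σu·w = 194, Σw = 24.
Normal equations: [[268, 36]; [36, 7]]·[m, c]ᵀ = [194, 24]ᵀ.
Eliminating c: 7·(row 1) − 36·(row 2) gives 580·m = 7·194 − 36·24 = 494, so m = 247/290.
Then c = (24 − 36·(247/290))/7 = -138/145.
Residuals: 19/29, -35/58, -89/290, -23/145, -3/290, -54/29, 663/290; SSR = 1393/145.

SSR = 9.6069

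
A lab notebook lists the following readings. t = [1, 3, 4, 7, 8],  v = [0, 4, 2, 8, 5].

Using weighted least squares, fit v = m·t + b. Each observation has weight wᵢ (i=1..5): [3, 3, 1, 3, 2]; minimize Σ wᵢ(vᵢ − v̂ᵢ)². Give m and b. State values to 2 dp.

The normal equations are: 321·m + 53·b = 292;  53·m + 12·b = 48.
Eliminating b: 12·(row 1) − 53·(row 2) gives 1043·m = 12·292 − 53·48 = 960, so m = 960/1043.
Then b = (48 − 53·(960/1043))/12 = -68/1043.

m = 0.92, b = -0.07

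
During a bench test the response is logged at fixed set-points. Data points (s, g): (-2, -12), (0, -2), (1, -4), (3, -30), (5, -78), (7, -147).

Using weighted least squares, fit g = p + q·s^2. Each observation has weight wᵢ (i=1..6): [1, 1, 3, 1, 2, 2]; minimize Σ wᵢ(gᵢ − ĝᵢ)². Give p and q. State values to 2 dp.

From the data, Σwᵢ·1 = 10, Σwᵢ·s^2 = 164, Σwᵢ·s^2·s^2 = 6152.
Moment sums: Σwᵢ·g = -506, Σwᵢ·s^2·g = -18636.
Eliminating q: 6152·(row 1) − 164·(row 2) gives 34624·p = 6152·(-506) − 164·(-18636) = -56608, so p = -1769/1082.
Then q = ((-18636) − 164·(-1769/1082))/6152 = -6461/2164.

p = -1.63, q = -2.99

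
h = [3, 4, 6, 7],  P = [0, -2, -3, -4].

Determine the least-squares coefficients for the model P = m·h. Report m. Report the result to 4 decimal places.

m = -0.4909

From the data, Σh·h = 110.
And Σh·P = -54.
Hence m = -54 / 110 ≈ -0.490909.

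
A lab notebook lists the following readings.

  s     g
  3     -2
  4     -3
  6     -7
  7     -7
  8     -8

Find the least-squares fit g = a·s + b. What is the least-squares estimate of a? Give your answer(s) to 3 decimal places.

Setting ∂/∂a … = 0 gives: 174·a + 28·b = -173;  28·a + 5·b = -27.
Determinant 174·5 − 28² = 86.
a = ((-173)·5 − 28·(-27))/86 = -109/86; b = (174·(-27) − 28·(-173))/86 = 73/43.

a = -1.267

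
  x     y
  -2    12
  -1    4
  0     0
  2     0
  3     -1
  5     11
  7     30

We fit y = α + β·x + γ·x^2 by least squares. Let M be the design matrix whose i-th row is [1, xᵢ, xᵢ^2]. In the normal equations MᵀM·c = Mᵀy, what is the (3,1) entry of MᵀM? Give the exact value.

92

Row 3 ↔ basis x^2, column 1 ↔ basis 1, so (MᵀM)_{3,1} = Σᵢ x^2 = (4)·(1) + (1)·(1) + (0)·(1) + (4)·(1) + (9)·(1) + (25)·(1) + (49)·(1) = 92.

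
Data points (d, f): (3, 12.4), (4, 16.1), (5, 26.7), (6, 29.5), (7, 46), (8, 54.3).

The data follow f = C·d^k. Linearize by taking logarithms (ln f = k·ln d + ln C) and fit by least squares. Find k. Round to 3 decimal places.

k = 1.553

Taking logs, ln f = k·ln d + ln C, so regress ln f on ln d.
Over the data: Σln d = 9.9115, Σ(ln d)² = 17.0401, Σln f = 19.7887, Σln d·ln f = 33.7253.
Normal system: [[17.0401, 9.9115]; [9.9115, 6]]·[k, ln C]ᵀ = [33.7253, 19.7887]ᵀ.
Δ = 17.0401·6 − (9.9115)² = 4.0036; k = (33.7253·6 − 9.9115·19.7887)/4.0036 = 1.55272, ln C = (17.0401·19.7887 − 9.9115·33.7253)/4.0036 = 0.73317.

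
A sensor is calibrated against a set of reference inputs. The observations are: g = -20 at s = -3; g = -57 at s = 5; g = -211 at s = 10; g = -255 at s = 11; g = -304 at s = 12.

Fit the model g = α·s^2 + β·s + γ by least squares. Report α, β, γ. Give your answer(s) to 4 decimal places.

Setting ∂/∂α … = 0 gives: 46083·α + 4157·β + 399·γ = -97336;  4157·α + 399·β + 35·γ = -8788;  399·α + 35·β + 5·γ = -847.
Row-reducing yields α = -154799/75658, β = -33509/75658, γ = -114471/37829.

α = -2.0460, β = -0.4429, γ = -3.0260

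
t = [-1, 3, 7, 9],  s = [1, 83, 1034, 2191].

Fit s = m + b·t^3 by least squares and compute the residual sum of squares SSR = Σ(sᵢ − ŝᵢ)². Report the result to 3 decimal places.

The normal equations are: 4·m + 1098·b = 3309;  1098·m + 649820·b = 1954141.
(Σ1 = 4, Σt^3 = 1098, Σt^3·t^3 = 649820, Σs = 3309, Σt^3·s = 1954141.)
Determinant 4·649820 − 1098² = 1393676.
m = (3309·649820 − 1098·1954141)/1393676 = 2303781/696838; b = (4·1954141 − 1098·3309)/1393676 = 2091641/696838.
Residuals: 242349/348419, -470267/348419, 396924/348419, -169006/348419; SSR = 1337458/348419.

SSR = 3.839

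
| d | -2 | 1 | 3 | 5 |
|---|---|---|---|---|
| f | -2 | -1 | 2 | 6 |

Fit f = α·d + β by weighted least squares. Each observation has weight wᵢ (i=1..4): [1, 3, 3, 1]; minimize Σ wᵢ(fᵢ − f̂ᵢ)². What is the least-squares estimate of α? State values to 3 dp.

Compute the Gram sums: Σwᵢ·d·d = 59, Σwᵢ·d = 15, Σwᵢ·1 = 8.
Moment sums: Σwᵢ·d·f = 49, Σwᵢ·f = 7.
Δ = 59·8 − 15² = 247.
α = (49·8 − 15·7)/247 = 287/247; β = (59·7 − 15·49)/247 = -322/247.

α = 1.162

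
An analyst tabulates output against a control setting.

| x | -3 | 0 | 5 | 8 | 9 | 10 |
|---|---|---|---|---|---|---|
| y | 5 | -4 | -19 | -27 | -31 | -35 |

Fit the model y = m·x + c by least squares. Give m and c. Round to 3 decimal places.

m = -3.014, c = -3.930

With design matrix M, MᵀM = [[279, 29]; [29, 6]] and Mᵀy = [-955, -111]ᵀ.
det = 279·6 − 29² = 833.
m = ((-955)·6 − 29·(-111))/833 = -2511/833; c = (279·(-111) − 29·(-955))/833 = -3274/833.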